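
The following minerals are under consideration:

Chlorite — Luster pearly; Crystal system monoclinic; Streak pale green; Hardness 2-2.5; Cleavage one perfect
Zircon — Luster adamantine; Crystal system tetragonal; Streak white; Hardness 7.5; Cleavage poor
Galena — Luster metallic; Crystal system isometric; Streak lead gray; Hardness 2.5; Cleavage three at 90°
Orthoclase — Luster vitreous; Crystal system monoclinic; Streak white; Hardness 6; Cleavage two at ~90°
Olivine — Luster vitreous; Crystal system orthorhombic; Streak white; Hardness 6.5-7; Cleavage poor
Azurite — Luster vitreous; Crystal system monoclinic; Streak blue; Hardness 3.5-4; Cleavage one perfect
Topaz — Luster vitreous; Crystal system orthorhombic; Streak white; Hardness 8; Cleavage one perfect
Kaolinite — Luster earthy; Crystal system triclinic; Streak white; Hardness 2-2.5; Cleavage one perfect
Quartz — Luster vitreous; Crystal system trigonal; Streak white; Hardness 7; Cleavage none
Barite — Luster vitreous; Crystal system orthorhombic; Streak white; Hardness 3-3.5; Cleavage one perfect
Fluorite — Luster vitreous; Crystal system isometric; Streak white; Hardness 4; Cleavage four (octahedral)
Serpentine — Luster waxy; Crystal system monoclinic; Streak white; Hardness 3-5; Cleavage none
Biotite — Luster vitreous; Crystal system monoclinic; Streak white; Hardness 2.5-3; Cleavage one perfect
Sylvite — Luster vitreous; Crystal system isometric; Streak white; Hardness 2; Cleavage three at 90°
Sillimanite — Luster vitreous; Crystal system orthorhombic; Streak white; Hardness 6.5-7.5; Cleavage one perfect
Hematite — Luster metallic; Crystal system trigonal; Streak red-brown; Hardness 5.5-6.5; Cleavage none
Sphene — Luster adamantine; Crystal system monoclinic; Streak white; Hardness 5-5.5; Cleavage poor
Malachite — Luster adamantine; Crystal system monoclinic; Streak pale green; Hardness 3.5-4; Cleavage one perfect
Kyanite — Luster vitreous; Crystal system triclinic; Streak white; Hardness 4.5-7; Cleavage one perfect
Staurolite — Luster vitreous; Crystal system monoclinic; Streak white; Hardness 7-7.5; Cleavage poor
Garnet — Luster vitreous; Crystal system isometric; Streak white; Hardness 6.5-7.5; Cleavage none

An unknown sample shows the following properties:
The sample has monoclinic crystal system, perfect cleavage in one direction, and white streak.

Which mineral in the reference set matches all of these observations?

Biotite

Monoclinic crystal system: only Chlorite, Orthoclase, Azurite, Serpentine, Biotite, Sphene, Malachite, Staurolite remain.
Perfect cleavage in one direction is inconsistent with Orthoclase, Serpentine, Sphene, Staurolite.
White streak: narrows the field to Biotite.
Biotite is the sole remaining match.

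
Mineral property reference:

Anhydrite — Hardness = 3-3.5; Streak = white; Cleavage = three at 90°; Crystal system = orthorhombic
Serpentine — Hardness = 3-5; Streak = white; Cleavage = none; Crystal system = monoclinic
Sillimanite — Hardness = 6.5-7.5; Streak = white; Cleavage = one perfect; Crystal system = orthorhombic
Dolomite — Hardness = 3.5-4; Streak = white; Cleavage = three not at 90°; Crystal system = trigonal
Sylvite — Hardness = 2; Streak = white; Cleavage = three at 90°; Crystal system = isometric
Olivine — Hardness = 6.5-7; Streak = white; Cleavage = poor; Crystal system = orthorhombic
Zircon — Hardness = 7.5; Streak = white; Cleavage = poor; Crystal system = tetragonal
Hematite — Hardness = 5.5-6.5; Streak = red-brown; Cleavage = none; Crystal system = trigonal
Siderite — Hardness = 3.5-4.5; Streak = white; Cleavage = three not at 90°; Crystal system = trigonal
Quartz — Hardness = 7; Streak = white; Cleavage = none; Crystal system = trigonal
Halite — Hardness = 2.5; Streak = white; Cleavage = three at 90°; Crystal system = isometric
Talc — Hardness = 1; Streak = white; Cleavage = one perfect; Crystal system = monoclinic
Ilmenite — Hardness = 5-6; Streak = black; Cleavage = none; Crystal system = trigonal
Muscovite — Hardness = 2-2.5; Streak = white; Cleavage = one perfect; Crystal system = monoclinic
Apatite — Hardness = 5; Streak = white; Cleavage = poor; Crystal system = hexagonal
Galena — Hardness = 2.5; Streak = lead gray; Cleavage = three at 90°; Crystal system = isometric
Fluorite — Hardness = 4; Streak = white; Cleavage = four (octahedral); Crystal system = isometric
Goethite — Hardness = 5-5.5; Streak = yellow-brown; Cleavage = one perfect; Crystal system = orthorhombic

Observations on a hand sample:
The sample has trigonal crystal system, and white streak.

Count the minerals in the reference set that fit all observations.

Trigonal crystal system: only Dolomite, Hematite, Siderite, Quartz, Ilmenite remain.
White streak is inconsistent with Hematite, Ilmenite.
Remaining candidates: Dolomite, Quartz, Siderite.
That is 3 minerals.

3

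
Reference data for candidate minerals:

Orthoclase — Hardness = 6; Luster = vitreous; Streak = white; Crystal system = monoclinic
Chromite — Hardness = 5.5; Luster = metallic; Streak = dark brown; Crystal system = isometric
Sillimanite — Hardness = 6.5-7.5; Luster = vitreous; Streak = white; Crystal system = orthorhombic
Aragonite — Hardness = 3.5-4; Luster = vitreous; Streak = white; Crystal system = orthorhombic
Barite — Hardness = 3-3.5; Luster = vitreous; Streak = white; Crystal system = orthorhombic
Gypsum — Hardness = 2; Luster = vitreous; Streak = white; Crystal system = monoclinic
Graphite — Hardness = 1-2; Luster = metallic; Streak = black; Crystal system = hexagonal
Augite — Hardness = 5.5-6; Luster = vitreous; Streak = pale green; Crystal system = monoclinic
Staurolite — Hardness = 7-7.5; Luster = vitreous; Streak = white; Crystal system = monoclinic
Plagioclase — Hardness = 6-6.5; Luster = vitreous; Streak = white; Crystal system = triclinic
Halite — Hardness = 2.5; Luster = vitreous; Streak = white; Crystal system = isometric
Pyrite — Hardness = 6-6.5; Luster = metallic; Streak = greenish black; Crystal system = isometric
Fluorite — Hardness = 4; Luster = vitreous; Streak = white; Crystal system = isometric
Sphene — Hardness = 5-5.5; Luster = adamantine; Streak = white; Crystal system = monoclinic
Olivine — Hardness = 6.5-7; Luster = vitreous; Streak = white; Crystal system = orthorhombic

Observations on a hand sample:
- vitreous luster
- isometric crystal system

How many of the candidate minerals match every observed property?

Vitreous luster eliminates Chromite, Graphite, Pyrite, Sphene.
Isometric crystal system: leaves Halite, Fluorite.
Remaining candidates: Fluorite, Halite.
That is 2 minerals.

2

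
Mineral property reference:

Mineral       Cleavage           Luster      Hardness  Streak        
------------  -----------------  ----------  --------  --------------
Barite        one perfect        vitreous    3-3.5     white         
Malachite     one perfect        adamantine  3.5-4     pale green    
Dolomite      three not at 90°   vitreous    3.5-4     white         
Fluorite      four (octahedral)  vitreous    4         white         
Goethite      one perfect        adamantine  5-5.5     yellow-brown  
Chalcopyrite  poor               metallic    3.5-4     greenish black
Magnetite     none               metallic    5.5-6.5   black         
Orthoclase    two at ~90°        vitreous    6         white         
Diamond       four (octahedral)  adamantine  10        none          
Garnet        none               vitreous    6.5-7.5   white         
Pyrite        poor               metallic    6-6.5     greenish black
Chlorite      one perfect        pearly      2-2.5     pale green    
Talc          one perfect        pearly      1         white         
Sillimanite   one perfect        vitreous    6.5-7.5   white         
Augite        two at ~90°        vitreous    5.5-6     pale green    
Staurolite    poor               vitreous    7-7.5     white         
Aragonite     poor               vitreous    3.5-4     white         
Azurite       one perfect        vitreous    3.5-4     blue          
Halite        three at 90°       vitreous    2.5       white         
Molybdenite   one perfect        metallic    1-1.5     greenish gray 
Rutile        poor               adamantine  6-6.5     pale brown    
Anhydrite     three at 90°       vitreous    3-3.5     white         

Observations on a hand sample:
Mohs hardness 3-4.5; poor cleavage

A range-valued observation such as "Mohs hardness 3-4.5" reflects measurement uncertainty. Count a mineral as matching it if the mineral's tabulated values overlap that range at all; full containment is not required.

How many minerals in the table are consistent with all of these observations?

Mohs hardness 3-4.5 — only Barite, Malachite, Dolomite, Fluorite, Chalcopyrite, Aragonite, Azurite, Anhydrite remain.
Poor cleavage — only Chalcopyrite, Aragonite remain.
The minerals that satisfy all observations are Aragonite, Chalcopyrite.
That is 2 minerals.

2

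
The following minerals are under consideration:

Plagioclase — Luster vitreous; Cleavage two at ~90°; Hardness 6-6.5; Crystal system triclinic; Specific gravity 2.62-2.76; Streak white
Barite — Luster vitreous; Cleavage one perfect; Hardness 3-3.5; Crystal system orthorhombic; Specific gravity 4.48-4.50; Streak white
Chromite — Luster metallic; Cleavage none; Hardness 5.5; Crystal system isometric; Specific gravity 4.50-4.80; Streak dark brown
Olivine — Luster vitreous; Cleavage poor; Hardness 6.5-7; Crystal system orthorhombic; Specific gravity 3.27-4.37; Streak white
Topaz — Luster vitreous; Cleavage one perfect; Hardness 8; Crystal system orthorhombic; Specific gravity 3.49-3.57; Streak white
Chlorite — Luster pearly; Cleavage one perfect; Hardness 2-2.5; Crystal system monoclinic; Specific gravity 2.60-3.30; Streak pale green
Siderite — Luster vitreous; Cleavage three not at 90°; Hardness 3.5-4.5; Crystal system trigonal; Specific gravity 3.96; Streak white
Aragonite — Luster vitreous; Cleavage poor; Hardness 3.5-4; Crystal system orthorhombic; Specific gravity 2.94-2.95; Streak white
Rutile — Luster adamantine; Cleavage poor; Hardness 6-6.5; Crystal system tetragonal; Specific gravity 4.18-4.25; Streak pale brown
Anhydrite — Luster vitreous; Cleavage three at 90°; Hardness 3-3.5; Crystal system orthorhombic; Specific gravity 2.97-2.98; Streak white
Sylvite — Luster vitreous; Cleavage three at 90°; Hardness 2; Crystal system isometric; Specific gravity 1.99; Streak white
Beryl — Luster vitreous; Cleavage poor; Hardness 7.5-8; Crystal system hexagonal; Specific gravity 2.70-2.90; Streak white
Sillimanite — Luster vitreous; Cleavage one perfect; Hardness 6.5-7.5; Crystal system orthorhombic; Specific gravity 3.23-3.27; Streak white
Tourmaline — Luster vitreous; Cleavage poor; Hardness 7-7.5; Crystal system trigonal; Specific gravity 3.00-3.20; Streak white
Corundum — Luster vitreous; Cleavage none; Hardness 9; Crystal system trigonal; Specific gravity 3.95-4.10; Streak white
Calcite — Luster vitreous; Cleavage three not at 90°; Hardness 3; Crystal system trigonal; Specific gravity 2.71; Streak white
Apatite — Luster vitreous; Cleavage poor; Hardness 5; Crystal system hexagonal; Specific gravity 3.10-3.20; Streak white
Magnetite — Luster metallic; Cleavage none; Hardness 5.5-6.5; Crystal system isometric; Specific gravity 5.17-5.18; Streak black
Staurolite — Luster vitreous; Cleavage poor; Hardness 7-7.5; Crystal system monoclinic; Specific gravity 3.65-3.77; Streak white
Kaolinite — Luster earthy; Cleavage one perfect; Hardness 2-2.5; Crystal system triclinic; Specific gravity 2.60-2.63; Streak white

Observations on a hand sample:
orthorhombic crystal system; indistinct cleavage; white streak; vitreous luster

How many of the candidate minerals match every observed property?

2

Orthorhombic crystal system: Barite, Olivine, Topaz, Aragonite, Anhydrite, Sillimanite remain.
Indistinct cleavage: leaves Olivine, Aragonite.
White streak: consistent with all remaining minerals.
Vitreous luster: no further eliminations.
Consistent with every observation: Aragonite, Olivine.
That is 2 minerals.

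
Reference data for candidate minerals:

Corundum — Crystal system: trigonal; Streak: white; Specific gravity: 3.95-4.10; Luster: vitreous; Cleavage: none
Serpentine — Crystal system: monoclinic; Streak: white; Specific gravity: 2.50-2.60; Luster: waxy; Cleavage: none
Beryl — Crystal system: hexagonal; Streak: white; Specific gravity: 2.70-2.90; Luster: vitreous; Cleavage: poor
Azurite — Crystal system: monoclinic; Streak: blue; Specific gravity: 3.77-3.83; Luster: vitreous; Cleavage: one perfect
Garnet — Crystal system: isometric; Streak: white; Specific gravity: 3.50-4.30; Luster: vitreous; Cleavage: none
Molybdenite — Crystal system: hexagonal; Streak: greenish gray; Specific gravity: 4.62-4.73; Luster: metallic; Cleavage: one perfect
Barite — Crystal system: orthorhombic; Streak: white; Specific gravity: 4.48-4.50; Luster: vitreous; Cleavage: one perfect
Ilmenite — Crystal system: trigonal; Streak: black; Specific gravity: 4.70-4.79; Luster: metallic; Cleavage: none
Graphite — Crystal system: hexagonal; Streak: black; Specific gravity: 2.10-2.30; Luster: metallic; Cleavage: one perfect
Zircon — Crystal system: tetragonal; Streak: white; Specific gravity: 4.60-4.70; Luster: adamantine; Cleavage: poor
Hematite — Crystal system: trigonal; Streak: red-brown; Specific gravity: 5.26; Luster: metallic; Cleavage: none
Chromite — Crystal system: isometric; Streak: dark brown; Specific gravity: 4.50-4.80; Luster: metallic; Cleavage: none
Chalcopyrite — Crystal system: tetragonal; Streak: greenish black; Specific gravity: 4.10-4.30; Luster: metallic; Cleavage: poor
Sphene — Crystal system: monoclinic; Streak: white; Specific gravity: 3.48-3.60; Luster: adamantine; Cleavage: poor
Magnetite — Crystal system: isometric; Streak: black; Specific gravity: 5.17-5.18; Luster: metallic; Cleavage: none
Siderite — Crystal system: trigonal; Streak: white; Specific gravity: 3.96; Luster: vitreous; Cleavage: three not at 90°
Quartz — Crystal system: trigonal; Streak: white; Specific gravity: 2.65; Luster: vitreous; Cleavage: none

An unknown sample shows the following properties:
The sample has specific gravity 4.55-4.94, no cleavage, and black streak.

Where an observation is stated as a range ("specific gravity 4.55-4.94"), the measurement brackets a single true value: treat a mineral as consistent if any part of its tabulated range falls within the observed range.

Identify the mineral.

Specific gravity 4.55-4.94: narrows the field to Molybdenite, Ilmenite, Zircon, Chromite.
No cleavage excludes Molybdenite, Zircon.
Black streak is inconsistent with Chromite.
The only mineral consistent with every observation is Ilmenite.

Ilmenite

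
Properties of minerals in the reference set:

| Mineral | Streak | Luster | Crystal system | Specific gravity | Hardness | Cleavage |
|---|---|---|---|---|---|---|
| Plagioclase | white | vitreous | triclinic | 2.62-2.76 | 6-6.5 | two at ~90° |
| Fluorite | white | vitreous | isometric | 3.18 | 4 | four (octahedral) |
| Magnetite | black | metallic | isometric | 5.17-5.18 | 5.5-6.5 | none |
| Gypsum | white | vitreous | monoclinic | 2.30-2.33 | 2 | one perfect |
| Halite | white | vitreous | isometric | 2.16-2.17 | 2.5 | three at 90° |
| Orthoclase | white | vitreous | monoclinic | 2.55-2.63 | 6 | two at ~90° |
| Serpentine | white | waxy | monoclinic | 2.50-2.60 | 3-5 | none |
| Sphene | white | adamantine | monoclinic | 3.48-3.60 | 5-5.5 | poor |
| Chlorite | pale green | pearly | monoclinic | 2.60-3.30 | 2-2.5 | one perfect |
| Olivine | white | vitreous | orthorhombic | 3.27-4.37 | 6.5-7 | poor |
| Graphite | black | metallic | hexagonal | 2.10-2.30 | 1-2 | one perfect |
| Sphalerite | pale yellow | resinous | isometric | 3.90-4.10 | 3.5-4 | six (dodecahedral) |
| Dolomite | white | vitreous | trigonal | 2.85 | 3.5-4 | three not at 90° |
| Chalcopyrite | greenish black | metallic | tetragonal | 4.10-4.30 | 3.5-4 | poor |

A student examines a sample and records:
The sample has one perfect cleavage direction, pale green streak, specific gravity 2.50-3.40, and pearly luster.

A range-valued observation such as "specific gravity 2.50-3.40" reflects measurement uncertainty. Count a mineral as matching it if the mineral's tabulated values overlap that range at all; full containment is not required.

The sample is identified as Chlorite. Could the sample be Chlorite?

Yes

One perfect cleavage direction — is consistent with Chlorite (cleavage one perfect).
Pale green streak — is consistent with Chlorite (pale green streak).
Specific gravity 2.50-3.40 — is consistent with Chlorite (SG 2.60-3.30).
Pearly luster — is consistent with Chlorite (pearly luster).
Every observed property is compatible with the reference values for Chlorite.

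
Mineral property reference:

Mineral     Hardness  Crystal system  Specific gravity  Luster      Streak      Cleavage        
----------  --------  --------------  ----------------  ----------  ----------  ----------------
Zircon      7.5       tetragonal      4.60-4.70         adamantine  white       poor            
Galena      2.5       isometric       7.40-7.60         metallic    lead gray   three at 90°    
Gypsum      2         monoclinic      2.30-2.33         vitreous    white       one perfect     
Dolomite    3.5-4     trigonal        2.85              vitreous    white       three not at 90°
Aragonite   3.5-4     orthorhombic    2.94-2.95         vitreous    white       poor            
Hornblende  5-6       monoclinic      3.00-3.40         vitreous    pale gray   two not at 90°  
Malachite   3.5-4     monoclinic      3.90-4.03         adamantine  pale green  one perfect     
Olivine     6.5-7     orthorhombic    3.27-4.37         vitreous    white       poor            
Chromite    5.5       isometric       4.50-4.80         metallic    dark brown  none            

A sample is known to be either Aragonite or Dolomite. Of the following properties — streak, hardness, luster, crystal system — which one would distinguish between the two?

Streak: both white — same for both.
Hardness: both 3.5-4 — same for both.
Luster: both vitreous — same for both.
Crystal system: Aragonite orthorhombic, Dolomite trigonal — these differ.
Of the listed properties, crystal system is the one that separates them.

crystal system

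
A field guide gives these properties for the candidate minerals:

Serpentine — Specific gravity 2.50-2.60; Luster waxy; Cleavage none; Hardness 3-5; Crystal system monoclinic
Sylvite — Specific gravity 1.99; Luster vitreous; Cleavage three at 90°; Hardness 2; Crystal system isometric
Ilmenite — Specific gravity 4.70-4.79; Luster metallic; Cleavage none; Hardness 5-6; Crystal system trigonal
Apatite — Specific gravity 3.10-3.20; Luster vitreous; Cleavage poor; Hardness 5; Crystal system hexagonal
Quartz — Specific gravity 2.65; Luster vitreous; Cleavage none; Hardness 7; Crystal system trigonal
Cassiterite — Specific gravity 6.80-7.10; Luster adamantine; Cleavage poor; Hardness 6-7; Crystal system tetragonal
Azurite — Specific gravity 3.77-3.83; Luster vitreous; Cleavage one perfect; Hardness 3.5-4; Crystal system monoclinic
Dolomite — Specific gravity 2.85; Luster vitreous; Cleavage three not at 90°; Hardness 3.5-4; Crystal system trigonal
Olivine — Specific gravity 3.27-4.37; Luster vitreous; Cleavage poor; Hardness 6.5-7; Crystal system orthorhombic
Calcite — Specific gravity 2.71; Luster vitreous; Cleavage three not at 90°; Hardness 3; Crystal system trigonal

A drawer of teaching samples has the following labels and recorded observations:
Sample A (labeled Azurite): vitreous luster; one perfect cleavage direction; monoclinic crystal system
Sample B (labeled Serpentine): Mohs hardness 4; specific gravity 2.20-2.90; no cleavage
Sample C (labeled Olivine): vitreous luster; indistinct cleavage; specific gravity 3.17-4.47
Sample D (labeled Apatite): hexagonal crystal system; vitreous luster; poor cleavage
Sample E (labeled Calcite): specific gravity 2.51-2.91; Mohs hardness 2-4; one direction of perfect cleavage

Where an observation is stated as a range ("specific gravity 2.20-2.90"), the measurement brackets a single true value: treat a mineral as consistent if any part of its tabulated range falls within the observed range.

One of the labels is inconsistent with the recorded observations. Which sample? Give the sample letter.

Sample A: observations are consistent with Azurite.
Sample B: observations are consistent with Serpentine.
Sample C: observations are consistent with Olivine.
Sample D: observations are consistent with Apatite.
Sample E: Calcite has cleavage three not at 90°, but the record shows one direction of perfect cleavage — this label is wrong.
Sample E is the mislabeled one.

E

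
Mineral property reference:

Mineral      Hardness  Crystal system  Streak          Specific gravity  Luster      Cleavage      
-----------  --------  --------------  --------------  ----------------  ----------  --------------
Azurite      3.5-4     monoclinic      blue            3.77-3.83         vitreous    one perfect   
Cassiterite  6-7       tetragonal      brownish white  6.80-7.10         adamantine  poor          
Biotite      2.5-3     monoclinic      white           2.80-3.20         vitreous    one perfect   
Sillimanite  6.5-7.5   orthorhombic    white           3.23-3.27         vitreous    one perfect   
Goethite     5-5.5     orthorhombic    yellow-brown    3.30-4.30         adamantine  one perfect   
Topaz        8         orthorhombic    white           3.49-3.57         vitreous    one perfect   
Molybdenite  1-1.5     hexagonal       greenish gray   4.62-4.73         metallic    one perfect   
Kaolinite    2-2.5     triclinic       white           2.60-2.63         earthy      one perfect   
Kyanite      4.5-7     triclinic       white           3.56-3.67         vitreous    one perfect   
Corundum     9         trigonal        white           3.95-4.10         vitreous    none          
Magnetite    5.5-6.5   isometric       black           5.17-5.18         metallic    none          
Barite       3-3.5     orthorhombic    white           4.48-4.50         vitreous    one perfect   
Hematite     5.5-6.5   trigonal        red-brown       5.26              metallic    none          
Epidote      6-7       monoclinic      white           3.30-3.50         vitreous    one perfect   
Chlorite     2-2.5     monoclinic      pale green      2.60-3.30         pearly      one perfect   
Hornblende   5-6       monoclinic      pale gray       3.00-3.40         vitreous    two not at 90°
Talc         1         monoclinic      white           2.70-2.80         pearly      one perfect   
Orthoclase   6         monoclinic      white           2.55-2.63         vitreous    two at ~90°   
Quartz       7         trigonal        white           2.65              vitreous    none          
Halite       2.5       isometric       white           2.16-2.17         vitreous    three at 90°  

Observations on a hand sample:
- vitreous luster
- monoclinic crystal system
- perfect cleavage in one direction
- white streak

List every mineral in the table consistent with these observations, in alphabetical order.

Biotite, Epidote

Vitreous luster: leaves Azurite, Biotite, Sillimanite, Topaz, Kyanite, Corundum, Barite, Epidote, Hornblende, Orthoclase, Quartz, Halite.
Monoclinic crystal system: narrows the field to Azurite, Biotite, Epidote, Hornblende, Orthoclase.
Perfect cleavage in one direction rules out Hornblende, Orthoclase.
White streak excludes Azurite.
Remaining candidates: Biotite, Epidote.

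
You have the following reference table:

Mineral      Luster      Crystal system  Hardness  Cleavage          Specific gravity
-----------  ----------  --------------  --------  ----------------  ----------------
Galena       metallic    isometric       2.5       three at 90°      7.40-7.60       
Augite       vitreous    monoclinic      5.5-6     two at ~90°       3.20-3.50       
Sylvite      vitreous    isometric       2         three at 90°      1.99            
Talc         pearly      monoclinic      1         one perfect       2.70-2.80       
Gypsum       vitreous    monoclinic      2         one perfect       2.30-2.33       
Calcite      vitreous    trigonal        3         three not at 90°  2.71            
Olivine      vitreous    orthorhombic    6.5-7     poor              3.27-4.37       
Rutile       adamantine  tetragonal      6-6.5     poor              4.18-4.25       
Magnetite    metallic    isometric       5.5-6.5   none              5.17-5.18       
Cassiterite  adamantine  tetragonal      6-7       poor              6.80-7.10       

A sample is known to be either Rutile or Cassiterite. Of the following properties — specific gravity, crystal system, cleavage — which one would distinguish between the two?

Specific gravity: Rutile 4.18-4.25, Cassiterite 6.80-7.10 — different.
Crystal system: both tetragonal — shared.
Cleavage: both poor — shared.
Of the listed properties, specific gravity is the one that separates them.

specific gravity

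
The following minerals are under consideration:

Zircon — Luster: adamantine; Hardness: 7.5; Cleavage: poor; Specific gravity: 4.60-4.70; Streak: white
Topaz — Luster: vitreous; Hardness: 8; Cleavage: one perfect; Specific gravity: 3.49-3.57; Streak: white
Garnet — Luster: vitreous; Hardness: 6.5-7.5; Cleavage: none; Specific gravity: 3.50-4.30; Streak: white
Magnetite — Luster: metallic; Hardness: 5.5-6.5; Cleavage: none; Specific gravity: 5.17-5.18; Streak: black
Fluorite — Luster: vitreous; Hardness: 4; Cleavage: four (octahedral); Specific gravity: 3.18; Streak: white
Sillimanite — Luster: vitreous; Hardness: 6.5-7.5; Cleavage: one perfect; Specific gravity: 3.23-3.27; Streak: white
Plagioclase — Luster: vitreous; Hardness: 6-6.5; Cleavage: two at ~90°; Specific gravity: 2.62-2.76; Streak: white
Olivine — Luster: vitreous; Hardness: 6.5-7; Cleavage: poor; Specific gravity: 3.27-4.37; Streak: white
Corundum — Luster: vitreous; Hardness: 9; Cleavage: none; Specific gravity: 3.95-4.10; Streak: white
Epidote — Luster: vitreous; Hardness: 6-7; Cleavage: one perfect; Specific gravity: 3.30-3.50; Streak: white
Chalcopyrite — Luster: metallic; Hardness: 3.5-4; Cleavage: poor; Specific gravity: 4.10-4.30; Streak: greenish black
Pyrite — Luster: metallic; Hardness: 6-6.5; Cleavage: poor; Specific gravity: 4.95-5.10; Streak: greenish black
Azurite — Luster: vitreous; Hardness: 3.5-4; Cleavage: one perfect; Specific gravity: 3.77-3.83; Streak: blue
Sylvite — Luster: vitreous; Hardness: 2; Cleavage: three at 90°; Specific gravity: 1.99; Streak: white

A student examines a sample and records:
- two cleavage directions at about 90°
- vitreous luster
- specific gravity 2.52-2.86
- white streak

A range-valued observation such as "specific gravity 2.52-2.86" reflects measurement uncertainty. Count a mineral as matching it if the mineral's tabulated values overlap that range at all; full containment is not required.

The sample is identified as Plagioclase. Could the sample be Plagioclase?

Two cleavage directions at about 90° — fits Plagioclase (cleavage two at ~90°).
Vitreous luster — fits Plagioclase (vitreous luster).
Specific gravity 2.52-2.86 — fits Plagioclase (SG 2.62-2.76).
White streak — fits Plagioclase (white streak).
Nothing contradicts Plagioclase.

Yes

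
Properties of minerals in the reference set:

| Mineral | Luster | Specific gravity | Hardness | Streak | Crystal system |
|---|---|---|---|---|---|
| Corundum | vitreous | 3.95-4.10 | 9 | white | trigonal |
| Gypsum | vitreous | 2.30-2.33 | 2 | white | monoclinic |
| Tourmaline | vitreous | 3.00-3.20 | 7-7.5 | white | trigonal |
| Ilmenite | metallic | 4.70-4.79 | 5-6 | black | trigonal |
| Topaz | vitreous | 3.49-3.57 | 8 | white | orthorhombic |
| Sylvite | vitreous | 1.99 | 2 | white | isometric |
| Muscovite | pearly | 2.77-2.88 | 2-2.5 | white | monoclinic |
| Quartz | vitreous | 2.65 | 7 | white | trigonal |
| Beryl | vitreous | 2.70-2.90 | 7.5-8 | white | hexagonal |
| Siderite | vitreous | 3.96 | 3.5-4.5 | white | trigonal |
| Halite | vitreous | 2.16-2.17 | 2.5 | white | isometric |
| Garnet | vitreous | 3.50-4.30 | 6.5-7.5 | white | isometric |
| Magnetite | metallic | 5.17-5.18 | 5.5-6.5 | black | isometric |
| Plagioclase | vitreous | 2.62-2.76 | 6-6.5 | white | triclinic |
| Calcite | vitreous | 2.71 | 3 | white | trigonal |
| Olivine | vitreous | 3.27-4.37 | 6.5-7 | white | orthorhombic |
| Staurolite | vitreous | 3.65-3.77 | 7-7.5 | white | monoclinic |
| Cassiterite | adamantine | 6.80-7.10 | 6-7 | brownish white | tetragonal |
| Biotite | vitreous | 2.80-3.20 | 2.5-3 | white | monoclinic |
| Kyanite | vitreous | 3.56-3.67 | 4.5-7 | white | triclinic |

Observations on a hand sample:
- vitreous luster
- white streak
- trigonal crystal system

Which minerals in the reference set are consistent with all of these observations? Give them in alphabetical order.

Vitreous luster rules out Ilmenite, Muscovite, Magnetite, Cassiterite.
White streak: no further eliminations.
Trigonal crystal system: narrows the field to Corundum, Tourmaline, Quartz, Siderite, Calcite.
The minerals that satisfy all observations are Calcite, Corundum, Quartz, Siderite, Tourmaline.

Calcite, Corundum, Quartz, Siderite, Tourmaline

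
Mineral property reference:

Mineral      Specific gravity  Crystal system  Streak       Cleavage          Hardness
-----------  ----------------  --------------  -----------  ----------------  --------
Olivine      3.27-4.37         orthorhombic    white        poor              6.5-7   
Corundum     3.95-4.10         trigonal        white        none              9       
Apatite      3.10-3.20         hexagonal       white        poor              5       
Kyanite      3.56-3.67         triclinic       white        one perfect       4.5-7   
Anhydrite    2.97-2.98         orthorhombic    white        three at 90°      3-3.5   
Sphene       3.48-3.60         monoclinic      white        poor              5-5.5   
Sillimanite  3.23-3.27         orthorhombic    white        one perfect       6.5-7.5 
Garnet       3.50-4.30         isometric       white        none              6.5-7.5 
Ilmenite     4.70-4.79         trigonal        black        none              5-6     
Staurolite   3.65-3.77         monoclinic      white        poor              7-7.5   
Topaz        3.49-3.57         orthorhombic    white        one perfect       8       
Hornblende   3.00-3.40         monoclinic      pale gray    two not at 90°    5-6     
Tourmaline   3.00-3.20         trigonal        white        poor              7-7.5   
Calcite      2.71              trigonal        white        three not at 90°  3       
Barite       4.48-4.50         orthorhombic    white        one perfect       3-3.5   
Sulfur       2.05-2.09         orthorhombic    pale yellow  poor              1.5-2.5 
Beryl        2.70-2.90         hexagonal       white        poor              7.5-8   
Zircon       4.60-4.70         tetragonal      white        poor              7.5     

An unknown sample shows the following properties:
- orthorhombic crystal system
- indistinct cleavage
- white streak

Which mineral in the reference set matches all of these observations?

Orthorhombic crystal system: only Olivine, Anhydrite, Sillimanite, Topaz, Barite, Sulfur remain.
Indistinct cleavage: narrows the field to Olivine, Sulfur.
White streak is inconsistent with Sulfur.
Only Olivine satisfies all observations.

Olivine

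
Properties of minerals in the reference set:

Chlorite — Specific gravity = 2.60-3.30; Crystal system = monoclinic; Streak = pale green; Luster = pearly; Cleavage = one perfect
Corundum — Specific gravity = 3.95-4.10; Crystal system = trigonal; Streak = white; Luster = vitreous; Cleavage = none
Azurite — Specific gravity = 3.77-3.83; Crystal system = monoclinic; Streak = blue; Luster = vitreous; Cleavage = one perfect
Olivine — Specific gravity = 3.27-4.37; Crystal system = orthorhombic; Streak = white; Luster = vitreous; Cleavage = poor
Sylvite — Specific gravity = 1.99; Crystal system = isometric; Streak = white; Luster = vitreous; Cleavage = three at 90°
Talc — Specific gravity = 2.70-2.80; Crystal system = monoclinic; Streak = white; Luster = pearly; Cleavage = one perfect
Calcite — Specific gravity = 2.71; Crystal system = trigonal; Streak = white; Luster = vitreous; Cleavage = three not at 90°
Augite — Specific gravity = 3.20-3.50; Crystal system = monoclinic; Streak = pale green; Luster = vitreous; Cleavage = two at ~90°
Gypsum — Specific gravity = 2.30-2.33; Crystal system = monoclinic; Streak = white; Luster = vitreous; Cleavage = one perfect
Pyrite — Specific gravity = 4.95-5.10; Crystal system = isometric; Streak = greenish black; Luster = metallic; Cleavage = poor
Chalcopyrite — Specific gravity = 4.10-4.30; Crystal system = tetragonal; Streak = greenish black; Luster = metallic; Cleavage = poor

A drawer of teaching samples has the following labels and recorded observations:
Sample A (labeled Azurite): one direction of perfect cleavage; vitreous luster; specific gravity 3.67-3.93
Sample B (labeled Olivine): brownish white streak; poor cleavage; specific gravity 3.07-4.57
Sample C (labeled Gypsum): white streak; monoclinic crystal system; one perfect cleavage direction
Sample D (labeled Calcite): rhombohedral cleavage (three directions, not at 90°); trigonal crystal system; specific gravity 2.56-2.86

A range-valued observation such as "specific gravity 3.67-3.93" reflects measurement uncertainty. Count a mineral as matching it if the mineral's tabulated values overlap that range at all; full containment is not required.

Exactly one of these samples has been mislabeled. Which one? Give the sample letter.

B

Sample A: observations are consistent with Azurite.
Sample B: Olivine has white streak, but the record shows brownish white streak — this label is wrong.
Sample C: observations are consistent with Gypsum.
Sample D: observations are consistent with Calcite.
Only sample B is inconsistent with its label.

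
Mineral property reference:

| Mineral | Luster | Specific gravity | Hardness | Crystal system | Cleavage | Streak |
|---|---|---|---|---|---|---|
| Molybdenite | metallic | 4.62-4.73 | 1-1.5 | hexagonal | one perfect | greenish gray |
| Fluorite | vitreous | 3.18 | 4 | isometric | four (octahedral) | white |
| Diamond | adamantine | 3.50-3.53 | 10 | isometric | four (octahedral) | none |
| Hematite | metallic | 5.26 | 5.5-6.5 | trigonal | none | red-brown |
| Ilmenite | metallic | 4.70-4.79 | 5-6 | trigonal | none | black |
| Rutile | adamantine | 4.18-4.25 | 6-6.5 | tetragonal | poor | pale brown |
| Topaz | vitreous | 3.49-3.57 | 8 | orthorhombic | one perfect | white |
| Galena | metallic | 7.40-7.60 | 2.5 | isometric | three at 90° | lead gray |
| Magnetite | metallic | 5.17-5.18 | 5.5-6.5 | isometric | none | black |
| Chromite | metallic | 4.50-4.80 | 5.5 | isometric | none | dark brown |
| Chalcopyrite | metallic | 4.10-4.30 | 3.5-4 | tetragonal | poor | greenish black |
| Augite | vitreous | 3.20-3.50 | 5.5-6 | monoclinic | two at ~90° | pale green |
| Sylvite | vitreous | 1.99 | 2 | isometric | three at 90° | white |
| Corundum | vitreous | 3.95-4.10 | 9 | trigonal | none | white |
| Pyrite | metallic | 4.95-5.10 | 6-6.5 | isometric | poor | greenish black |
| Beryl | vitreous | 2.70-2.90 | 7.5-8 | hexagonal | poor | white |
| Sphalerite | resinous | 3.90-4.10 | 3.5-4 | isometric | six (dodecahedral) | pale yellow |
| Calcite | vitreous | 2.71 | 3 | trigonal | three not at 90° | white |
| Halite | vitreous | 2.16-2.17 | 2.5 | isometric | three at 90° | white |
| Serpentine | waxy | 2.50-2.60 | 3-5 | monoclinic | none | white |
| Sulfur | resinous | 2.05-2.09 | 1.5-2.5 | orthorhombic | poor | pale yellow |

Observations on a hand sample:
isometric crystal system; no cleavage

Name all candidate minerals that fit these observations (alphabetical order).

Chromite, Magnetite

Isometric crystal system: only Fluorite, Diamond, Galena, Magnetite, Chromite, Sylvite, Pyrite, Sphalerite, Halite remain.
No cleavage: leaves Magnetite, Chromite.
Remaining candidates: Chromite, Magnetite.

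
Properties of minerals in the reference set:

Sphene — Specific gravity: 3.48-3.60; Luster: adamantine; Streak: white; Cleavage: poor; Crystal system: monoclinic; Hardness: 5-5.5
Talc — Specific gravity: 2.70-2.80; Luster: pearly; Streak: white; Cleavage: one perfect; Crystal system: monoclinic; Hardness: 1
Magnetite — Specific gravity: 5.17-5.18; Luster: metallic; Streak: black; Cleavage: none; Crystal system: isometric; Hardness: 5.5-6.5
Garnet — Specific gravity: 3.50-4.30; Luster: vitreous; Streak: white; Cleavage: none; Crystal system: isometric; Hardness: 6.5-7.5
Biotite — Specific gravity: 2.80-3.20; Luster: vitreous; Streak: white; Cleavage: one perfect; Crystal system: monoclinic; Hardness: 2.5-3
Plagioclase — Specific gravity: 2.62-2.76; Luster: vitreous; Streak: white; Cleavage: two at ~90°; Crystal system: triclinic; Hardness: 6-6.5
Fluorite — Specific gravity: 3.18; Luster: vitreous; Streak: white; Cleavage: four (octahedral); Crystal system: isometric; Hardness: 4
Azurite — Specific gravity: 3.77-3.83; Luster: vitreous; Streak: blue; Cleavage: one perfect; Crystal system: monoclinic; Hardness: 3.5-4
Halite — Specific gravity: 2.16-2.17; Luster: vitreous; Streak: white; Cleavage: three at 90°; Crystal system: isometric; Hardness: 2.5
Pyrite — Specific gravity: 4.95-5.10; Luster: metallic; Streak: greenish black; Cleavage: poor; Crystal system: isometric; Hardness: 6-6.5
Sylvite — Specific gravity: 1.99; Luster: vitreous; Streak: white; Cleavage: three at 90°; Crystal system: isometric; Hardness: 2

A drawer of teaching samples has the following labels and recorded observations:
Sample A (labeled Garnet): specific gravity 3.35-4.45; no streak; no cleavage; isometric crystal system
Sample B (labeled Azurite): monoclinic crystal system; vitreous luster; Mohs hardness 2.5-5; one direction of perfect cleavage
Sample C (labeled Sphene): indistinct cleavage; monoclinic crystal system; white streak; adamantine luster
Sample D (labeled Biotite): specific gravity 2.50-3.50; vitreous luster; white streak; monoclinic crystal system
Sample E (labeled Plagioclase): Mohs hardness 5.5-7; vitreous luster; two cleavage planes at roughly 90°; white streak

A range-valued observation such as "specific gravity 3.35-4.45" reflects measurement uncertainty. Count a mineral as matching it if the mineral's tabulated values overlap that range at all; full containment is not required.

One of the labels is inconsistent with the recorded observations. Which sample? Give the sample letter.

Sample A: Garnet has white streak, but the record shows no streak — this label is wrong.
Sample B: nothing contradicts Azurite.
Sample C: nothing contradicts Sphene.
Sample D: nothing contradicts Biotite.
Sample E: nothing contradicts Plagioclase.
Sample A is the mislabeled one.

A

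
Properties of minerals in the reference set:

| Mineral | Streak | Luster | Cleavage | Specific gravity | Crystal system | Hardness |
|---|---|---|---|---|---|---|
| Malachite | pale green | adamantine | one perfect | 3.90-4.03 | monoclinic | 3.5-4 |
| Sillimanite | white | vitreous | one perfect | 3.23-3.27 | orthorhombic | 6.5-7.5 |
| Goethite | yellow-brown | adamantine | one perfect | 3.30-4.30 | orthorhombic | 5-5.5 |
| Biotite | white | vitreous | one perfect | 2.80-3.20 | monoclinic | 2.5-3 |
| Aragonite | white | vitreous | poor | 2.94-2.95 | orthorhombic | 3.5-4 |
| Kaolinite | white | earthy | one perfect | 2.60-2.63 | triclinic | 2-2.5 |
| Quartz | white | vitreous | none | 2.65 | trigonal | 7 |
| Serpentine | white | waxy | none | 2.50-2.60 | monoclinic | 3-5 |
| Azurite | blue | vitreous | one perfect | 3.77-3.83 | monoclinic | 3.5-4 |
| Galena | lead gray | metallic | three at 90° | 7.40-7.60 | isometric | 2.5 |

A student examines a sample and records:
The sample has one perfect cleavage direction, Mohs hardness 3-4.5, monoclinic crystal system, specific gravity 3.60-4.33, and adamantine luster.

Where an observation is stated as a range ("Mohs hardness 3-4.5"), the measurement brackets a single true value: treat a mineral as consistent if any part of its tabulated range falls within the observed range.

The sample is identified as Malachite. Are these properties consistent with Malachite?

One perfect cleavage direction — matches Malachite (cleavage one perfect).
Mohs hardness 3-4.5 — matches Malachite (hardness 3.5-4).
Monoclinic crystal system — matches Malachite (monoclinic system).
Specific gravity 3.60-4.33 — matches Malachite (SG 3.90-4.03).
Adamantine luster — matches Malachite (adamantine luster).
All observations are consistent with the tabulated values for Malachite.

Consistent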